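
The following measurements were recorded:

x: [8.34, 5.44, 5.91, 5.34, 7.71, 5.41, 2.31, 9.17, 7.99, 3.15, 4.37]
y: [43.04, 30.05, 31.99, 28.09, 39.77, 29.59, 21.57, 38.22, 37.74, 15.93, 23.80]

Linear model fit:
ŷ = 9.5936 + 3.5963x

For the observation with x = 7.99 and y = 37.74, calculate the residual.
Residual = -0.5880

The residual is the difference between the actual value and the predicted value:

Residual = y - ŷ

Step 1: Calculate predicted value
ŷ = 9.5936 + 3.5963 × 7.99
ŷ = 38.3280

Step 2: Calculate residual
Residual = 37.74 - 38.3280
Residual = -0.5880

Sign check: y < ŷ, so the point is below the line and the fit overestimates here.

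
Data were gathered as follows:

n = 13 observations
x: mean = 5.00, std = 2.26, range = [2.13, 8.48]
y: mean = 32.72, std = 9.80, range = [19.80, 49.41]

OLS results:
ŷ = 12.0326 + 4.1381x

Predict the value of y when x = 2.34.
ŷ = 21.7158

To predict y for x = 2.34, substitute into the regression equation:

ŷ = 12.0326 + 4.1381 × 2.34
ŷ = 12.0326 + 9.6832
ŷ = 21.7158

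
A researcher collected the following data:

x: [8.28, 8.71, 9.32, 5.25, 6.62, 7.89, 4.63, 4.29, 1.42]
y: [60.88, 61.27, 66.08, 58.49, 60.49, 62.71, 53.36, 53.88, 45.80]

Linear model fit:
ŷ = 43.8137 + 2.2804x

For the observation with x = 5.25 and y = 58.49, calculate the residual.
Residual = 2.7042

The residual is the difference between the actual value and the predicted value:

Residual = y - ŷ

Step 1: Calculate predicted value
ŷ = 43.8137 + 2.2804 × 5.25
ŷ = 55.7858

Step 2: Calculate residual
Residual = 58.49 - 55.7858
Residual = 2.7042

Interpretation: the model underestimates the actual value by 2.7042 at this point (positive residual → observation lies above the fitted line).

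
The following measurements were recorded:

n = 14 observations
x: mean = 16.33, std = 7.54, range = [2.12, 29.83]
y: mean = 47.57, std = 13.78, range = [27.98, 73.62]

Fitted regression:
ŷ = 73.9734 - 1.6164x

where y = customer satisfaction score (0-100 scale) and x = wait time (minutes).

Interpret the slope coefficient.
On average, satisfaction score is about 1.6164 points lower for every extra minute of wait time.

The slope β₁ = -1.6164 gives the rate at which the fitted satisfaction score changes with wait time.

Interpretation:
- Wait time up by 1 minute → predicted satisfaction score decreases by 1.6164 points
- The effect is assumed constant over the observed range of x (linearity)

(β₀ = 73.9734 is the fitted value at x = 0 and is not part of the slope interpretation.)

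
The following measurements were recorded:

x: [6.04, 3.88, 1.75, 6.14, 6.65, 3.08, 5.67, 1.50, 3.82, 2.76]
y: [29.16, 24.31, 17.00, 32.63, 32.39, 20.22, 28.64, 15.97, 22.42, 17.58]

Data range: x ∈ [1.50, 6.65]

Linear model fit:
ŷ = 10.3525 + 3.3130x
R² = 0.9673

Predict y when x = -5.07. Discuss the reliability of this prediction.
The equation gives ŷ = -6.4444; however x = -5.07 is 6.57 units below the observed range, so this extrapolated value should not be trusted.

Prediction calculation:
ŷ = 10.3525 + 3.3130 × (-5.07)
ŷ = -6.4444

Reliability:
- Data range: x ∈ [1.50, 6.65]
- Prediction point: x = -5.07 is 6.57 units below the observed range → this is EXTRAPOLATION, not interpolation

Why that matters here:
- The standard error of prediction grows with (x − x̄)², and x = -5.07 is far from x̄ = 4.13
- R² describes fit only over the sampled x values; it says nothing about behaviour beyond them

A defensible statement: 'if the linear trend continued to x = -5.07, y would be about -6.4444' — the premise is untested.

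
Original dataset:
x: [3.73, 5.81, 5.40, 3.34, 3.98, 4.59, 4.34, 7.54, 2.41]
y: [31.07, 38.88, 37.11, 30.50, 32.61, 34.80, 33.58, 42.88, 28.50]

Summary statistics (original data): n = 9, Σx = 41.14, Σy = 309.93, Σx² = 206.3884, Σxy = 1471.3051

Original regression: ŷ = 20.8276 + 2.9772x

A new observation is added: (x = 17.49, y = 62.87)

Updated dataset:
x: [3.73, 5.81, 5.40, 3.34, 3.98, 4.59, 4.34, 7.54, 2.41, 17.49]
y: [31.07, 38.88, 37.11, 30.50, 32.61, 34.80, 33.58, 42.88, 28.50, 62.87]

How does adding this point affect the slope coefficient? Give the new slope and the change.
New slope β₁ = 2.2854 versus 2.9772 before: a change of -0.6918 (-23.2%).

x = 17.49 lies well outside the original x-range [2.41, 7.54] (x̄ ≈ 4.57), so this observation has high leverage and can move the slope substantially.

Step 1: Update the sums with the new point (n goes from 9 to 10)
Σx  = 41.14 + 17.49 = 58.63
Σy  = 309.93 + 62.87 = 372.80
Σx² = 206.3884 + 17.49² = 206.3884 + 305.9001 = 512.2885
Σxy = 1471.3051 + 17.49×62.87 = 1471.3051 + 1099.5963 = 2570.9014

Step 2: Recompute the slope with b₁ = (nΣxy − ΣxΣy) / (nΣx² − (Σx)²)
Numerator   = 10×2570.9014 − 58.63×372.80 = 25709.0140 − 21857.2640 = 3851.7500
Denominator = 10×512.2885 − 58.63² = 5122.8850 − 3437.4769 = 1685.4081
b₁(new) = 3851.7500 / 1685.4081 = 2.2854

(Same formula on the original sums: (9×1471.3051 − 41.14×309.93) / (9×206.3884 − 41.14²) = 491.2257 / 164.9960 = 2.9772, matching the given fit.)

Step 3: Change in slope
Δβ₁ = 2.2854 − 2.9772 = -0.6918
Relative change = -0.6918 / 2.9772 × 100% = -23.2%
→ the slope decreases when the point is added.

Because the point sits below the extension of the original line at a high-leverage x, it tilts the fit down.
In practice: investigate whether it comes from the same population as the rest of the sample; refit with and without it and report both if conclusions differ.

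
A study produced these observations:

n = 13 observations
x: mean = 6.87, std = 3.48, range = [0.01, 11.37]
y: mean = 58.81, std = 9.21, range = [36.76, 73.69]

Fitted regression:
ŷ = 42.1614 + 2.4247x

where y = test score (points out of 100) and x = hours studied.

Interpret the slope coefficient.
For each additional hour of study time, predicted test score increases by approximately 2.4247 points.

β₁ = 2.4247 is the change in predicted test score (points) per additional hour of study time.

Interpretation:
- Study time up by 1 hour → predicted test score increases by 2.4247 points
- The effect is assumed constant over the observed range of x (linearity)
- The sign (+) gives the direction; the magnitude 2.4247 gives the size of the effect per hour

The intercept β₀ = 42.1614 is the predicted test score when study time = 0.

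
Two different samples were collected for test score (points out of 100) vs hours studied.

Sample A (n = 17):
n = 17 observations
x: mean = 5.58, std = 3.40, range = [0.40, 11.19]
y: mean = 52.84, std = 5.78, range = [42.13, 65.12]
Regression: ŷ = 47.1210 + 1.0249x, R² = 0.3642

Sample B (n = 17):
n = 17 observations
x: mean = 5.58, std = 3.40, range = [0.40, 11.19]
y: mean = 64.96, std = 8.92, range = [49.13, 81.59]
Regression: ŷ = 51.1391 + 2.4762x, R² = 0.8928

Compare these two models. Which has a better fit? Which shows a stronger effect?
Model B has the better fit (R² = 0.8928 vs 0.3642). Model B shows the stronger effect (|β₁| = 2.4762 vs 1.0249).

Model Comparison:

Goodness of fit (R²):
- Model A: R² = 0.3642 → 36.42% of variance in test score explained
- Model B: R² = 0.8928 → 89.28% of variance in test score explained
- 0.8928 > 0.3642 → Model B has the better fit

Strength of effect — compare |β₁|:
- Model A: β₁ = 1.0249 → predicted test score rises 1.0249 points per additional hour of study time
- Model B: β₁ = 2.4762 → predicted test score rises 2.4762 points per additional hour of study time
- |1.0249| < |2.4762| → Model B shows the stronger marginal effect

Notes:
- A better fit (higher R²) doesn't necessarily mean a more important relationship.
- A steeper slope doesn't make a better model if the scatter around the line is large.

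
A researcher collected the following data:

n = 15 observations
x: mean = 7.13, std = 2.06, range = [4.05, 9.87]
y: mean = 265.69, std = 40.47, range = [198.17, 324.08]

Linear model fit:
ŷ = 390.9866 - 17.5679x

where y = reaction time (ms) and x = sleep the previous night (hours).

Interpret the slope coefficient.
For each additional hour of sleep, predicted reaction time decreases by approximately 17.5679 ms.

The slope coefficient β₁ = -17.5679 represents the marginal effect of sleep on reaction time.

Interpretation:
- Sleep up by 1 hour → predicted reaction time decreases by 17.5679 ms
- This is a linear approximation: the same per-unit change is assumed across the whole observed x range
- The sign (−) gives the direction; the magnitude 17.5679 gives the size of the effect per hour

The intercept β₀ = 390.9866 is the predicted reaction time when sleep = 0; since the smallest observed x is 4.05, this is an extrapolation and mainly anchors the line.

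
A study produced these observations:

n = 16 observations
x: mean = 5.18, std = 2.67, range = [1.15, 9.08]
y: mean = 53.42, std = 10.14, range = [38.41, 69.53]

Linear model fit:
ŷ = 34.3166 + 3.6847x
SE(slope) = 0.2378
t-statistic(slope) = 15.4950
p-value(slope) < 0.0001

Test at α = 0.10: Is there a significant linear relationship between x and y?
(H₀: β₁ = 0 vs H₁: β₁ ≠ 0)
Since p-value < 0.0001 < α = 0.10, reject H₀ — the slope is significantly different from 0.

Hypothesis test for the slope coefficient:

H₀: β₁ = 0 (no linear relationship)
H₁: β₁ ≠ 0 (linear relationship exists)

Test statistic: t = β̂₁ / SE(β̂₁) = 3.6847 / 0.2378 = 15.4950

The p-value (<0.0001) is the probability, under H₀, of a t-statistic at least as extreme as |t| = 15.4950 (two-sided, df = n − 2 = 14).

Decision rule: reject H₀ if p-value < α.
p-value < 0.0001 < α = 0.10 → reject H₀.

At α = 0.10 the data do provide convincing evidence of a nonzero slope.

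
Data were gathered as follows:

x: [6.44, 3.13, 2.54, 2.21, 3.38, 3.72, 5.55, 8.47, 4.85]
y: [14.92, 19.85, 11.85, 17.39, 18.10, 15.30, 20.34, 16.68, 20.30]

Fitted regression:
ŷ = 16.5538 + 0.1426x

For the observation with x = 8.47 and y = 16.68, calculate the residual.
Residual = -1.0816

The residual is the difference between the actual value and the predicted value:

Residual = y - ŷ

Step 1: Calculate predicted value
ŷ = 16.5538 + 0.1426 × 8.47
ŷ = 17.7616

Step 2: Calculate residual
Residual = 16.68 - 17.7616
Residual = -1.0816

The residual is negative, so the observed y = 16.68 sits below the regression line (the line overestimates it by 1.0816).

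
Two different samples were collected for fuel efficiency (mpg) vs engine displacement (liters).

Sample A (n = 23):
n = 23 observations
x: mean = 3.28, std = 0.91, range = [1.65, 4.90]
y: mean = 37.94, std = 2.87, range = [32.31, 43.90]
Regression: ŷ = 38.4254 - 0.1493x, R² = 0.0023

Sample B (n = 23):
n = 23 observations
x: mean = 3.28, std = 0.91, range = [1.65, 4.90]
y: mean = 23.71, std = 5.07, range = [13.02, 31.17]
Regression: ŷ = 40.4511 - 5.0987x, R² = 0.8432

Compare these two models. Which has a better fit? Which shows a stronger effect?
Model B has the better fit (R² = 0.8432 vs 0.0023). Model B shows the stronger effect (|β₁| = 5.0987 vs 0.1493).

Model Comparison:

Which explains more variance? (R²)
- Model A: R² = 0.0023 → 0.23% of variance in fuel efficiency explained
- Model B: R² = 0.8432 → 84.32% of variance in fuel efficiency explained
- 0.8432 > 0.0023 → Model B has the better fit

Strength of effect — compare |β₁|:
- Model A: β₁ = -0.1493 → predicted fuel efficiency falls 0.1493 mpg per additional liter of engine displacement
- Model B: β₁ = -5.0987 → predicted fuel efficiency falls 5.0987 mpg per additional liter of engine displacement
- |-0.1493| < |-5.0987| → Model B shows the stronger marginal effect

Notes:
- The two samples could reflect different populations, time periods, or measurement quality.
- A better fit (higher R²) doesn't necessarily mean a more important relationship.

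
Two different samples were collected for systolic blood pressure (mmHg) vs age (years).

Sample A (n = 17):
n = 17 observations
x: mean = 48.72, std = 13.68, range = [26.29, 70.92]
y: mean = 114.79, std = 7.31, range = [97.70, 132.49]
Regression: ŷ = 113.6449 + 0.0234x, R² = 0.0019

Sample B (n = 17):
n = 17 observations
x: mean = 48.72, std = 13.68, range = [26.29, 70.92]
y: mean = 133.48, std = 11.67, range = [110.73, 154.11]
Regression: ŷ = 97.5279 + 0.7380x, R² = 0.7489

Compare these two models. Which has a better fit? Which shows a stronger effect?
Model B has the better fit (R² = 0.7489 vs 0.0019). Model B shows the stronger effect (|β₁| = 0.7380 vs 0.0234).

Model Comparison:

Goodness of fit (R²):
- Model A: R² = 0.0019 → 0.19% of variance in blood pressure explained
- Model B: R² = 0.7489 → 74.89% of variance in blood pressure explained
- 0.7489 > 0.0019 → Model B has the better fit

Effect size (slope magnitude):
- Model A: β₁ = 0.0234 → predicted blood pressure rises 0.0234 mmHg per additional year of age
- Model B: β₁ = 0.7380 → predicted blood pressure rises 0.7380 mmHg per additional year of age
- |0.0234| < |0.7380| → Model B shows the stronger marginal effect

Notes:
- R² measures how tightly points cluster around the line; β₁ measures how steep the line is — they answer different questions.
- The two samples could reflect different populations, time periods, or measurement quality.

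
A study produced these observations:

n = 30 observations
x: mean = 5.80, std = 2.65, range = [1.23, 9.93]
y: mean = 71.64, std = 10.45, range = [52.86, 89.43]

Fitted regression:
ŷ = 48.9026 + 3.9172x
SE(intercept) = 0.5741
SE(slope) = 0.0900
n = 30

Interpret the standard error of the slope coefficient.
SE(β̂₁) = 0.0900 is the estimated standard deviation of the slope estimate across repeated samples; relative to β̂₁ = 3.9172 that is 2.3%, a precise estimate.

SE(β̂₁) = s / √Sxx, where s is the residual standard deviation and Sxx = Σ(x − x̄)². It is the yardstick for how far β̂₁ = 3.9172 could plausibly be from the true slope.

Relative precision:
- SE / |β̂₁| = 0.0900 / 3.9172 = 2.3%
- Rule of thumb (under 20%: precise; 20% to under 50%: moderately precise; 50% or more: imprecise) → precise

Link to interval estimation: a confidence interval for β₁ is β̂₁ ± t* × 0.0900, so SE sets the half-width per unit of t*.

What drives SE(β̂₁): more residual scatter → larger SE.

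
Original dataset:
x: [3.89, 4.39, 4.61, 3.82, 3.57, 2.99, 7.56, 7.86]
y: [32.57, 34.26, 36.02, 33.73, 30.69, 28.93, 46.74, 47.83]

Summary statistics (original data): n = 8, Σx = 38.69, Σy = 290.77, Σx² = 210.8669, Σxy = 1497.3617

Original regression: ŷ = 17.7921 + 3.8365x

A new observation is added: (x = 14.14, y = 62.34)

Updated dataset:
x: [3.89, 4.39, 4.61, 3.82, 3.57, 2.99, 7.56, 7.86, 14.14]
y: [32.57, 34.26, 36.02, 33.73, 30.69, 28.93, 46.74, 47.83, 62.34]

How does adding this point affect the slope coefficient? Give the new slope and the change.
New slope β₁ = 3.0398 versus 3.8365 before: a change of -0.7967 (-20.8%).

The new point has HIGH LEVERAGE: x = 14.14 is far from the original mean x̄ = 38.69/8 ≈ 4.84 (original range [2.99, 7.86]).

Step 1: Update the sums with the new point (n goes from 8 to 9)
Σx  = 38.69 + 14.14 = 52.83
Σy  = 290.77 + 62.34 = 353.11
Σx² = 210.8669 + 14.14² = 210.8669 + 199.9396 = 410.8065
Σxy = 1497.3617 + 14.14×62.34 = 1497.3617 + 881.4876 = 2378.8493

Step 2: Recompute the slope with b₁ = (nΣxy − ΣxΣy) / (nΣx² − (Σx)²)
Numerator   = 9×2378.8493 − 52.83×353.11 = 21409.6437 − 18654.8013 = 2754.8424
Denominator = 9×410.8065 − 52.83² = 3697.2585 − 2791.0089 = 906.2496
b₁(new) = 2754.8424 / 906.2496 = 3.0398

(Same formula on the original sums: (8×1497.3617 − 38.69×290.77) / (8×210.8669 − 38.69²) = 729.0023 / 190.0191 = 3.8365, matching the given fit.)

Step 3: Change in slope
Δβ₁ = 3.0398 − 3.8365 = -0.7967
Relative change = -0.7967 / 3.8365 × 100% = -20.8%
→ the slope decreases when the point is added.

Because the point sits below the extension of the original line at a high-leverage x, it tilts the fit down.
In practice: examine leverage (hᵢ) and Cook's distance rather than deleting it automatically; refit with and without it and report both if conclusions differ.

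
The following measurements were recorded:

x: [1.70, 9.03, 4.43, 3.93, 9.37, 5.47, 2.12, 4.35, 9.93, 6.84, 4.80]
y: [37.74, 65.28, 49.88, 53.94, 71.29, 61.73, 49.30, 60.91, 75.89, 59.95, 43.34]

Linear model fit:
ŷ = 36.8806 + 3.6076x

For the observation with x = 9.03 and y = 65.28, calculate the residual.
Residual = -4.1772

The residual is the difference between the actual value and the predicted value:

Residual = y - ŷ

Step 1: Calculate predicted value
ŷ = 36.8806 + 3.6076 × 9.03
ŷ = 69.4572

Step 2: Calculate residual
Residual = 65.28 - 69.4572
Residual = -4.1772

Sign check: y < ŷ, so the point is below the line and the fit overestimates here.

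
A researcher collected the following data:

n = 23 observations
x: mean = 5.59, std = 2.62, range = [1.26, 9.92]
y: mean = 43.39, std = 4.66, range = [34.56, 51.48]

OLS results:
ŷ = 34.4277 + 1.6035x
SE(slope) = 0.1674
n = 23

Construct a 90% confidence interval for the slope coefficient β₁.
The 90% CI for β₁ is (1.3155, 1.8915)

Confidence interval for the slope:

The 90% CI for β₁ is: β̂₁ ± t*(α/2, n-2) × SE(β̂₁)

Step 1: Find critical t-value
- Confidence level = 0.9
- Degrees of freedom = n - 2 = 23 - 2 = 21
- t*(α/2, 21) = 1.7207

Step 2: Calculate margin of error
Margin = 1.7207 × 0.1674 = 0.2880

Step 3: Construct interval
CI = 1.6035 ± 0.2880
CI = (1.3155, 1.8915)

Interpretation: intervals built this way capture the true β₁ in 90% of repeated samples; here the plausible range for the per-unit effect of x on y is 1.3155 to 1.8915.
The interval does not include 0, suggesting a significant linear relationship.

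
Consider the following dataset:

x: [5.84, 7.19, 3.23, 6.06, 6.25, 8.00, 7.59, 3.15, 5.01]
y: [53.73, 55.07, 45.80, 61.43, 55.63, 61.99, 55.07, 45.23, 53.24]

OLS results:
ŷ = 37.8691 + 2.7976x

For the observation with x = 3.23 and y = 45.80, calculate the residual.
Residual = -1.1053

The residual is the difference between the actual value and the predicted value:

Residual = y - ŷ

Step 1: Calculate predicted value
ŷ = 37.8691 + 2.7976 × 3.23
ŷ = 46.9053

Step 2: Calculate residual
Residual = 45.80 - 46.9053
Residual = -1.1053

The residual is negative, so the observed y = 45.80 sits below the regression line (the line overestimates it by 1.1053).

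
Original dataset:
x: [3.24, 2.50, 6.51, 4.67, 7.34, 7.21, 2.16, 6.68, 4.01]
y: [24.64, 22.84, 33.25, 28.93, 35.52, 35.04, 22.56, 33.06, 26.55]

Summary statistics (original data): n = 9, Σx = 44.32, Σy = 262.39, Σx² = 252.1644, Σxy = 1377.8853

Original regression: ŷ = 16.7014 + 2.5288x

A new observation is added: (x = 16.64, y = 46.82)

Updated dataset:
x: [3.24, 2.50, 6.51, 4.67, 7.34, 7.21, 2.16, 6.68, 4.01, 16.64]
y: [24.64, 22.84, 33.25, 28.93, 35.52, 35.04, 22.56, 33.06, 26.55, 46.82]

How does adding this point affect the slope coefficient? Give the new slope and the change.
Adding the point moves β₁ from 2.5288 to 1.7278, i.e. it decreases by 0.8010 (-31.7%).

The new point has HIGH LEVERAGE: x = 16.64 is far from the original mean x̄ = 44.32/9 ≈ 4.92 (original range [2.16, 7.34]).

Step 1: Update the sums with the new point (n goes from 9 to 10)
Σx  = 44.32 + 16.64 = 60.96
Σy  = 262.39 + 46.82 = 309.21
Σx² = 252.1644 + 16.64² = 252.1644 + 276.8896 = 529.0540
Σxy = 1377.8853 + 16.64×46.82 = 1377.8853 + 779.0848 = 2156.9701

Step 2: Recompute the slope with b₁ = (nΣxy − ΣxΣy) / (nΣx² − (Σx)²)
Numerator   = 10×2156.9701 − 60.96×309.21 = 21569.7010 − 18849.4416 = 2720.2594
Denominator = 10×529.0540 − 60.96² = 5290.5400 − 3716.1216 = 1574.4184
b₁(new) = 2720.2594 / 1574.4184 = 1.7278

(Same formula on the original sums: (9×1377.8853 − 44.32×262.39) / (9×252.1644 − 44.32²) = 771.8429 / 305.2172 = 2.5288, matching the given fit.)

Step 3: Change in slope
Δβ₁ = 1.7278 − 2.5288 = -0.8010
Relative change = -0.8010 / 2.5288 × 100% = -31.7%
→ the slope decreases when the point is added.

A high-leverage point only changes the slope if it is off the original line; here y = 46.82 is below the original trend, so the slope decreases.
In practice: check such a point for data-entry or measurement error.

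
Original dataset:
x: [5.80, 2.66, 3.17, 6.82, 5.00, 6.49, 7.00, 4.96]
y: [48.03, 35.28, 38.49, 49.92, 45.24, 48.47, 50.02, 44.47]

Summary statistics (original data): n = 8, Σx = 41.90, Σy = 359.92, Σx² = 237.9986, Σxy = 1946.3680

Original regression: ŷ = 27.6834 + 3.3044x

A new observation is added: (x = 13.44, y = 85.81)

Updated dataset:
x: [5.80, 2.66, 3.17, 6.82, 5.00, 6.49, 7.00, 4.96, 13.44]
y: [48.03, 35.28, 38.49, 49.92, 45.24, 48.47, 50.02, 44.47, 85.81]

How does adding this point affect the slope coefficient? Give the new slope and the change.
The slope changes from 3.3044 to 4.5807 (change of +1.2763, or +38.6%).

x = 13.44 lies well outside the original x-range [2.66, 7.00] (x̄ ≈ 5.24), so this observation has high leverage and can move the slope substantially.

Step 1: Update the sums with the new point (n goes from 8 to 9)
Σx  = 41.90 + 13.44 = 55.34
Σy  = 359.92 + 85.81 = 445.73
Σx² = 237.9986 + 13.44² = 237.9986 + 180.6336 = 418.6322
Σxy = 1946.3680 + 13.44×85.81 = 1946.3680 + 1153.2864 = 3099.6544

Step 2: Recompute the slope with b₁ = (nΣxy − ΣxΣy) / (nΣx² − (Σx)²)
Numerator   = 9×3099.6544 − 55.34×445.73 = 27896.8896 − 24666.6982 = 3230.1914
Denominator = 9×418.6322 − 55.34² = 3767.6898 − 3062.5156 = 705.1742
b₁(new) = 3230.1914 / 705.1742 = 4.5807

(Same formula on the original sums: (8×1946.3680 − 41.90×359.92) / (8×237.9986 − 41.90²) = 490.2960 / 148.3788 = 3.3044, matching the given fit.)

Step 3: Change in slope
Δβ₁ = 4.5807 − 3.3044 = +1.2763
Relative change = +1.2763 / 3.3044 × 100% = +38.6%
→ the slope increases when the point is added.

A high-leverage point only changes the slope if it is off the original line; here y = 85.81 is above the original trend, so the slope increases.
In practice: refit with and without it and report both if conclusions differ; investigate whether it comes from the same population as the rest of the sample.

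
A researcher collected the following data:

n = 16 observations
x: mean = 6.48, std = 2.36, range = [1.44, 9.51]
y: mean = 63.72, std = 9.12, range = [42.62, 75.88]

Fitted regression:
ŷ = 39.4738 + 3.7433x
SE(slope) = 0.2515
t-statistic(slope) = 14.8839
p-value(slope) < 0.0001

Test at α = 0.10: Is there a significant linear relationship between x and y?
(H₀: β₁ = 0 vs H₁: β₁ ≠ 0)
Since p-value < 0.0001 < α = 0.10, reject H₀ — the slope is significantly different from 0.

Hypothesis test for the slope coefficient:

H₀: β₁ = 0 (no linear relationship)
H₁: β₁ ≠ 0 (linear relationship exists)

Test statistic: t = β̂₁ / SE(β̂₁) = 3.7433 / 0.2515 = 14.8839

The p-value (<0.0001) is the probability, under H₀, of a t-statistic at least as extreme as |t| = 14.8839 (two-sided, df = n − 2 = 14).

Decision rule: reject H₀ if p-value < α.
p-value < 0.0001 < α = 0.10 → reject H₀.

Conclusion: the linear association between x and y is significant at the 10% level.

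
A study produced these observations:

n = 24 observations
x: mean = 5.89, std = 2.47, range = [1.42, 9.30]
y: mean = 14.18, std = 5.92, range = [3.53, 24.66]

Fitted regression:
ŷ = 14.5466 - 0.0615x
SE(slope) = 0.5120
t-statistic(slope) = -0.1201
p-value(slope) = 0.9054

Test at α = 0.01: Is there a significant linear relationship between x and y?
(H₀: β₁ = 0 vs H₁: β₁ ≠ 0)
p-value = 0.9054 ≥ α = 0.01, so we fail to reject H₀. The relationship is not significant.

Hypothesis test for the slope coefficient:

H₀: β₁ = 0 (no linear relationship)
H₁: β₁ ≠ 0 (linear relationship exists)

Test statistic: t = β̂₁ / SE(β̂₁) = -0.0615 / 0.5120 = -0.1201

With df = 22, the two-sided p-value for |t| = 0.1201 is 0.9054.

Decision rule: reject H₀ if p-value < α.
p-value = 0.9054 ≥ α = 0.01 → fail to reject H₀.

There is not sufficient evidence at the 1% significance level to conclude that a linear relationship exists between x and y.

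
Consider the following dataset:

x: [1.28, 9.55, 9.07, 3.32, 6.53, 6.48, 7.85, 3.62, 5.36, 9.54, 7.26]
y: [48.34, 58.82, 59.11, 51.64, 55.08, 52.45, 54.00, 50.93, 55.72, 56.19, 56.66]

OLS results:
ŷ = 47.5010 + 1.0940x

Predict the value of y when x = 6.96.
ŷ = 55.1152

To predict y for x = 6.96, substitute into the regression equation:

ŷ = 47.5010 + 1.0940 × 6.96
ŷ = 47.5010 + 7.6142
ŷ = 55.1152

This is a point prediction; actual observations scatter around it by roughly the residual standard deviation.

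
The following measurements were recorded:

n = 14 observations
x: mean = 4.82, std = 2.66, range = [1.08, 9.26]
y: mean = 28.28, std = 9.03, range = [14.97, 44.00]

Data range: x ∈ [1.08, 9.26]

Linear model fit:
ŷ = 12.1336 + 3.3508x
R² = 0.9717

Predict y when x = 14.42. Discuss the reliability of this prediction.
ŷ = 60.4521 (extrapolation — x = 14.42 lies outside [1.08, 9.26], so reliability is low).

Prediction calculation:
ŷ = 12.1336 + 3.3508 × 14.42
ŷ = 60.4521

Reliability:
- Data range: x ∈ [1.08, 9.26]
- Prediction point: x = 14.42 is 5.16 units above the observed range → this is EXTRAPOLATION, not interpolation

Why that matters here:
- Real relationships often flatten, saturate, or turn nonlinear at extremes
- The linear relationship may not hold outside the observed range

A defensible statement: 'if the linear trend continued to x = 14.42, y would be about 60.4521' — the premise is untested.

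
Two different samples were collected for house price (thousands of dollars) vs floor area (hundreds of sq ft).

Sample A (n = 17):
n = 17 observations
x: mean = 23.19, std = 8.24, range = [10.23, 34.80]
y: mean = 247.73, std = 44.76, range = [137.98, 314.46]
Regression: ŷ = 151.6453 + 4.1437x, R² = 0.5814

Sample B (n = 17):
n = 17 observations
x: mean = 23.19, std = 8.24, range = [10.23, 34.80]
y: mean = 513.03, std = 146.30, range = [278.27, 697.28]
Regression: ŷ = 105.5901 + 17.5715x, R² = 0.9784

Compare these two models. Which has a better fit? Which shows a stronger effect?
Model B has the better fit (R² = 0.9784 vs 0.5814). Model B shows the stronger effect (|β₁| = 17.5715 vs 4.1437).

Model Comparison:

Goodness of fit (R²):
- Model A: R² = 0.5814 → 58.14% of variance in house price explained
- Model B: R² = 0.9784 → 97.84% of variance in house price explained
- 0.9784 > 0.5814 → Model B has the better fit

Effect size (slope magnitude):
- Model A: β₁ = 4.1437 → predicted house price rises 4.1437 thousand dollars per additional hundred sq ft of floor area
- Model B: β₁ = 17.5715 → predicted house price rises 17.5715 thousand dollars per additional hundred sq ft of floor area
- |4.1437| < |17.5715| → Model B shows the stronger marginal effect

Notes:
- The two samples could reflect different populations, time periods, or measurement quality.
- A steeper slope doesn't make a better model if the scatter around the line is large.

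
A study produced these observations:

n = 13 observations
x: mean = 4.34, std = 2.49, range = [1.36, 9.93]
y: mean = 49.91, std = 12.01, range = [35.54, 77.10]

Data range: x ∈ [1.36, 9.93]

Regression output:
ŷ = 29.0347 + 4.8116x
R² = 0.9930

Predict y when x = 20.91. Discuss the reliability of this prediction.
ŷ = 129.6453, but this is extrapolation (above the data range [1.36, 9.93]) and may be unreliable.

Prediction calculation:
ŷ = 29.0347 + 4.8116 × 20.91
ŷ = 129.6453

Reliability:
- Data range: x ∈ [1.36, 9.93]
- Prediction point: x = 20.91 is 10.98 units above the observed range → this is EXTRAPOLATION, not interpolation

Why that matters here:
- R² describes fit only over the sampled x values; it says nothing about behaviour beyond them
- There are no observations near this x to validate the fitted line there

The R² = 0.9930 only validates the fit within [1.36, 9.93]; treat ŷ = 129.6453 with caution.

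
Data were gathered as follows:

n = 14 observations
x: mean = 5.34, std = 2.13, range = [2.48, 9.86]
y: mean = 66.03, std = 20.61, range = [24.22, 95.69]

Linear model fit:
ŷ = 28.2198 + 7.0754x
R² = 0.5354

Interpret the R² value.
About 53.54% of the variability in y is accounted for by the regression on x (R² = 0.5354) — a moderate linear fit.

The coefficient of determination R² is the fraction of the total variation in y that the fitted line accounts for.

Here R² = 0.5354:
- Explained: 53.54% of the variation in y
- Unexplained (residual): 100% − 53.54% = 46.46%
- Rule of thumb (below 0.3 weak; 0.3 to below 0.7 moderate; 0.7 and above strong) → moderate

Equivalently, for simple linear regression R² = r², so |r| = √0.5354 ≈ 0.7317.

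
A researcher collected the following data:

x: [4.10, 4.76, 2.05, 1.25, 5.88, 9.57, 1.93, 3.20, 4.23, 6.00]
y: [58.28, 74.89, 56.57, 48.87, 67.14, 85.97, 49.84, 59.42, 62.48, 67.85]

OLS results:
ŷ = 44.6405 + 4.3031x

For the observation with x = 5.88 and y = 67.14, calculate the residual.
Residual = -2.8027

The residual is the difference between the actual value and the predicted value:

Residual = y - ŷ

Step 1: Calculate predicted value
ŷ = 44.6405 + 4.3031 × 5.88
ŷ = 69.9427

Step 2: Calculate residual
Residual = 67.14 - 69.9427
Residual = -2.8027

The residual is negative, so the observed y = 67.14 sits below the regression line (the line overestimates it by 2.8027).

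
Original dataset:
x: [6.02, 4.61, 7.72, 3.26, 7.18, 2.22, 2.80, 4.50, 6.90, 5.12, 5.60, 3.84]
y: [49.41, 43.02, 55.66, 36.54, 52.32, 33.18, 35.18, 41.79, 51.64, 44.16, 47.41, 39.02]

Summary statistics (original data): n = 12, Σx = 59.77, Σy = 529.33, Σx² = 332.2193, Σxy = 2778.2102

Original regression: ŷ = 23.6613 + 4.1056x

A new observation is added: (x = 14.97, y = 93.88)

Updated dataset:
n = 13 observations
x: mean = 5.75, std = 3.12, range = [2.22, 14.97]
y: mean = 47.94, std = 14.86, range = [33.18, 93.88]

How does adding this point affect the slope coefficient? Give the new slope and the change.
Adding the point moves β₁ from 4.1056 to 4.7433, i.e. it increases by 0.6377 (+15.5%).

x = 14.97 lies well outside the original x-range [2.22, 7.72] (x̄ ≈ 4.98), so this observation has high leverage and can move the slope substantially.

Step 1: Update the sums with the new point (n goes from 12 to 13)
Σx  = 59.77 + 14.97 = 74.74
Σy  = 529.33 + 93.88 = 623.21
Σx² = 332.2193 + 14.97² = 332.2193 + 224.1009 = 556.3202
Σxy = 2778.2102 + 14.97×93.88 = 2778.2102 + 1405.3836 = 4183.5938

Step 2: Recompute the slope with b₁ = (nΣxy − ΣxΣy) / (nΣx² − (Σx)²)
Numerator   = 13×4183.5938 − 74.74×623.21 = 54386.7194 − 46578.7154 = 7808.0040
Denominator = 13×556.3202 − 74.74² = 7232.1626 − 5586.0676 = 1646.0950
b₁(new) = 7808.0040 / 1646.0950 = 4.7433

(Same formula on the original sums: (12×2778.2102 − 59.77×529.33) / (12×332.2193 − 59.77²) = 1700.4683 / 414.1787 = 4.1056, matching the given fit.)

Step 3: Change in slope
Δβ₁ = 4.7433 − 4.1056 = +0.6377
Relative change = +0.6377 / 4.1056 × 100% = +15.5%
→ the slope increases when the point is added.

A high-leverage point only changes the slope if it is off the original line; here y = 93.88 is above the original trend, so the slope increases.
In practice: examine leverage (hᵢ) and Cook's distance rather than deleting it automatically; refit with and without it and report both if conclusions differ.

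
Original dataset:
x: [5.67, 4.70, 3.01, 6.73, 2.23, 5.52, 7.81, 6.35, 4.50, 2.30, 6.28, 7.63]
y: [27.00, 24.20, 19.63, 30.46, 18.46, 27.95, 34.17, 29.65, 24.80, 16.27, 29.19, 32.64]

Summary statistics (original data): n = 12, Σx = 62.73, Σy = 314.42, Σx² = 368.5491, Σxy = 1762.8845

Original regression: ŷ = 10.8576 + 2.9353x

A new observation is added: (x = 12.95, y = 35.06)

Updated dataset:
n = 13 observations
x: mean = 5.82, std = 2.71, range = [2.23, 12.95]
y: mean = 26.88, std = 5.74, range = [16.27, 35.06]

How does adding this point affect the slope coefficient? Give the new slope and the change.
New slope β₁ = 1.9064 versus 2.9353 before: a change of -1.0289 (-35.1%).

The new point has HIGH LEVERAGE: x = 12.95 is far from the original mean x̄ = 62.73/12 ≈ 5.23 (original range [2.23, 7.81]).

Step 1: Update the sums with the new point (n goes from 12 to 13)
Σx  = 62.73 + 12.95 = 75.68
Σy  = 314.42 + 35.06 = 349.48
Σx² = 368.5491 + 12.95² = 368.5491 + 167.7025 = 536.2516
Σxy = 1762.8845 + 12.95×35.06 = 1762.8845 + 454.0270 = 2216.9115

Step 2: Recompute the slope with b₁ = (nΣxy − ΣxΣy) / (nΣx² − (Σx)²)
Numerator   = 13×2216.9115 − 75.68×349.48 = 28819.8495 − 26448.6464 = 2371.2031
Denominator = 13×536.2516 − 75.68² = 6971.2708 − 5727.4624 = 1243.8084
b₁(new) = 2371.2031 / 1243.8084 = 1.9064

(Same formula on the original sums: (12×1762.8845 − 62.73×314.42) / (12×368.5491 − 62.73²) = 1431.0474 / 487.5363 = 2.9353, matching the given fit.)

Step 3: Change in slope
Δβ₁ = 1.9064 − 2.9353 = -1.0289
Relative change = -1.0289 / 2.9353 × 100% = -35.1%
→ the slope decreases when the point is added.

Because the point sits below the extension of the original line at a high-leverage x, it tilts the fit down.
In practice: check such a point for data-entry or measurement error.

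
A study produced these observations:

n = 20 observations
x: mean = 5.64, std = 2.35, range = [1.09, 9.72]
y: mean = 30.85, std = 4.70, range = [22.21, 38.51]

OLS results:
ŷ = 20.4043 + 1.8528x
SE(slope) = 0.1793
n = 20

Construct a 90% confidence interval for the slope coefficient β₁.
The 90% CI for β₁ is (1.5419, 2.1637)

Confidence interval for the slope:

The 90% CI for β₁ is: β̂₁ ± t*(α/2, n-2) × SE(β̂₁)

Step 1: Find critical t-value
- Confidence level = 0.9
- Degrees of freedom = n - 2 = 20 - 2 = 18
- t*(α/2, 18) = 1.7341

Step 2: Calculate margin of error
Margin = 1.7341 × 0.1793 = 0.3109

Step 3: Construct interval
CI = 1.8528 ± 0.3109
CI = (1.5419, 2.1637)

Interpretation: each one-unit increase in x is associated with a change in mean y of between 1.5419 and 2.1637, with 90% confidence.
Both endpoints are positive, so the data support a genuinely positive slope at this confidence level.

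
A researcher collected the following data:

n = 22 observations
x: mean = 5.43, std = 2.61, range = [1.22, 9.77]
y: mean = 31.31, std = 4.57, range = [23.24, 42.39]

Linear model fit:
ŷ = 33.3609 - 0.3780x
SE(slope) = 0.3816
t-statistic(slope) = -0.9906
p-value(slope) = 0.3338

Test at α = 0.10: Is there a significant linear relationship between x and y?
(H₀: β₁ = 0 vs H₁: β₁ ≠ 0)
Since p-value = 0.3338 ≥ α = 0.10, fail to reject H₀ — the slope is not significantly different from 0.

Hypothesis test for the slope coefficient:

H₀: β₁ = 0 (no linear relationship)
H₁: β₁ ≠ 0 (linear relationship exists)

Test statistic: t = β̂₁ / SE(β̂₁) = -0.3780 / 0.3816 = -0.9906

With df = 20, the two-sided p-value for |t| = 0.9906 is 0.3338.

Decision rule: reject H₀ if p-value < α.
p-value = 0.3338 ≥ α = 0.10 → fail to reject H₀.

At α = 0.10 the data do not provide convincing evidence of a nonzero slope.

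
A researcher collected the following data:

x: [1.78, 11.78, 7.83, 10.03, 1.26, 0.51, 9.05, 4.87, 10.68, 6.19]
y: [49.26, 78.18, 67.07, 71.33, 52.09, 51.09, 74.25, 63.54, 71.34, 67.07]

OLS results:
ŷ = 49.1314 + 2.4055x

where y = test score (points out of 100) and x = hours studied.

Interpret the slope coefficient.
An increase of one hour in study time is associated with a 2.4055 points increase in predicted test score.

β₁ = 2.4055 is the change in predicted test score (points) per additional hour of study time.

Interpretation:
- Study time up by 1 hour → predicted test score increases by 2.4055 points
- This is a linear approximation: the same per-unit change is assumed across the whole observed x range

(β₀ = 49.1314 is the fitted value at x = 0 and is not part of the slope interpretation.)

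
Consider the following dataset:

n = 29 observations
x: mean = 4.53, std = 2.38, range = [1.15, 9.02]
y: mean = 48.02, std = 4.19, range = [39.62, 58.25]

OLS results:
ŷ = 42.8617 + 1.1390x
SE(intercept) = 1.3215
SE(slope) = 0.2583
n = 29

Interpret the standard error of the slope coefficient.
SE(slope) = 0.2583 measures the uncertainty in the estimated slope. The coefficient is estimated with moderate precision (SE/|β̂₁| = 22.7%).

SE(β̂₁) = s / √Sxx, where s is the residual standard deviation and Sxx = Σ(x − x̄)². It is the yardstick for how far β̂₁ = 1.1390 could plausibly be from the true slope.

Relative precision:
- SE / |β̂₁| = 0.2583 / 1.1390 = 22.7%
- Rule of thumb (under 20%: precise; 20% to under 50%: moderately precise; 50% or more: imprecise) → moderately precise

Link to interval estimation: a confidence interval for β₁ is β̂₁ ± t* × 0.2583, so SE sets the half-width per unit of t*.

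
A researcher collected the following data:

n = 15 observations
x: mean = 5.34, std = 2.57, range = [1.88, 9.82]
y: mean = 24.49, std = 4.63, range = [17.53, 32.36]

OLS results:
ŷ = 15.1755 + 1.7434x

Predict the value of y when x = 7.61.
ŷ = 28.4428

To predict y for x = 7.61, substitute into the regression equation:

ŷ = 15.1755 + 1.7434 × 7.61
ŷ = 15.1755 + 13.2673
ŷ = 28.4428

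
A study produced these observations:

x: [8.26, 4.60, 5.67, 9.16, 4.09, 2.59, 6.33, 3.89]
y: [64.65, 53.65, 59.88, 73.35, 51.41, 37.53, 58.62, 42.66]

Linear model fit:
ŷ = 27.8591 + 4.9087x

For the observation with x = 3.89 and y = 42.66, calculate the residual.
Residual = -4.2939

The residual is the difference between the actual value and the predicted value:

Residual = y - ŷ

Step 1: Calculate predicted value
ŷ = 27.8591 + 4.9087 × 3.89
ŷ = 46.9539

Step 2: Calculate residual
Residual = 42.66 - 46.9539
Residual = -4.2939

The residual is negative, so the observed y = 42.66 sits below the regression line (the line overestimates it by 4.2939).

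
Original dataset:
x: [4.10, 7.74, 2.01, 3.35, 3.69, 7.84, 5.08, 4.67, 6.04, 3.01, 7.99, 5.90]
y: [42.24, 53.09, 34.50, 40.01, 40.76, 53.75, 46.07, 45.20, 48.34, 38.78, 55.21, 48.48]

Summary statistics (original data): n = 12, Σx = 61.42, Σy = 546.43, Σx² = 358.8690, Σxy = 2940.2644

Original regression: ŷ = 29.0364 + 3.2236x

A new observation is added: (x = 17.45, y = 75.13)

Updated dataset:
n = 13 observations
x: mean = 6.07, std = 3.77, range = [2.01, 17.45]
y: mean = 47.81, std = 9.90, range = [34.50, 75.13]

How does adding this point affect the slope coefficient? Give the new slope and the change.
New slope β₁ = 2.5981 versus 3.2236 before: a change of -0.6255 (-19.4%).

x = 17.45 lies well outside the original x-range [2.01, 7.99] (x̄ ≈ 5.12), so this observation has high leverage and can move the slope substantially.

Step 1: Update the sums with the new point (n goes from 12 to 13)
Σx  = 61.42 + 17.45 = 78.87
Σy  = 546.43 + 75.13 = 621.56
Σx² = 358.8690 + 17.45² = 358.8690 + 304.5025 = 663.3715
Σxy = 2940.2644 + 17.45×75.13 = 2940.2644 + 1311.0185 = 4251.2829

Step 2: Recompute the slope with b₁ = (nΣxy − ΣxΣy) / (nΣx² − (Σx)²)
Numerator   = 13×4251.2829 − 78.87×621.56 = 55266.6777 − 49022.4372 = 6244.2405
Denominator = 13×663.3715 − 78.87² = 8623.8295 − 6220.4769 = 2403.3526
b₁(new) = 6244.2405 / 2403.3526 = 2.5981

(Same formula on the original sums: (12×2940.2644 − 61.42×546.43) / (12×358.8690 − 61.42²) = 1721.4422 / 534.0116 = 3.2236, matching the given fit.)

Step 3: Change in slope
Δβ₁ = 2.5981 − 3.2236 = -0.6255
Relative change = -0.6255 / 3.2236 × 100% = -19.4%
→ the slope decreases when the point is added.

A high-leverage point only changes the slope if it is off the original line; here y = 75.13 is below the original trend, so the slope decreases.
In practice: examine leverage (hᵢ) and Cook's distance rather than deleting it automatically.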